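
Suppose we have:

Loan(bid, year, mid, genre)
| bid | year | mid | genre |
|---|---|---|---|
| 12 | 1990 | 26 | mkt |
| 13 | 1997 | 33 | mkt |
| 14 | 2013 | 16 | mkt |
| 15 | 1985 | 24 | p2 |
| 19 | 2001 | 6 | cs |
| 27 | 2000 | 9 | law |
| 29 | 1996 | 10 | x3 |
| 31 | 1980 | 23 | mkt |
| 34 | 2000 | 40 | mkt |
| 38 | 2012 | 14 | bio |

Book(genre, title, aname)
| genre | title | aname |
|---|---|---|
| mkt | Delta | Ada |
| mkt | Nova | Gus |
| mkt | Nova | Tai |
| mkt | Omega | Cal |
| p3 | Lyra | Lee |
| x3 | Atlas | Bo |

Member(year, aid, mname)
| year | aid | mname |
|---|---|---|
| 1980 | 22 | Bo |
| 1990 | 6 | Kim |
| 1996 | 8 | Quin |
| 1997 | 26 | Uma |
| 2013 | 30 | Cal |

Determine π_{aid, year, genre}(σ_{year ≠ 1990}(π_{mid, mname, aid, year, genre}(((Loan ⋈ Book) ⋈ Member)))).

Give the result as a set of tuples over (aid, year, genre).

Loan ⋈ Book (natural join on genre): {(12, 1990, 26, mkt, Delta, Ada), (12, 1990, 26, mkt, Nova, Gus), (12, 1990, 26, mkt, Nova, Tai), (12, 1990, 26, mkt, Omega, Cal), (13, 1997, 33, mkt, Delta, Ada), (13, 1997, 33, mkt, Nova, Gus), (13, 1997, 33, mkt, Nova, Tai), (13, 1997, 33, mkt, Omega, Cal), (14, 2013, 16, mkt, Delta, Ada), (14, 2013, 16, mkt, Nova, Gus), (14, 2013, 16, mkt, Nova, Tai), (14, 2013, 16, mkt, Omega, Cal), (29, 1996, 10, x3, Atlas, Bo), (31, 1980, 23, mkt, Delta, Ada), (31, 1980, 23, mkt, Nova, Gus), (31, 1980, 23, mkt, Nova, Tai), (31, 1980, 23, mkt, Omega, Cal), (34, 2000, 40, mkt, Delta, Ada), (34, 2000, 40, mkt, Nova, Gus), (34, 2000, 40, mkt, Nova, Tai), (34, 2000, 40, mkt, Omega, Cal)}
(Loan ⋈ Book) ⋈ Member (natural join on year): {(12, 1990, 26, mkt, Delta, Ada, 6, Kim), (12, 1990, 26, mkt, Nova, Gus, 6, Kim), (12, 1990, 26, mkt, Nova, Tai, 6, Kim), (12, 1990, 26, mkt, Omega, Cal, 6, Kim), (13, 1997, 33, mkt, Delta, Ada, 26, Uma), (13, 1997, 33, mkt, Nova, Gus, 26, Uma), (13, 1997, 33, mkt, Nova, Tai, 26, Uma), (13, 1997, 33, mkt, Omega, Cal, 26, Uma), (14, 2013, 16, mkt, Delta, Ada, 30, Cal), (14, 2013, 16, mkt, Nova, Gus, 30, Cal), (14, 2013, 16, mkt, Nova, Tai, 30, Cal), (14, 2013, 16, mkt, Omega, Cal, 30, Cal), (29, 1996, 10, x3, Atlas, Bo, 8, Quin), (31, 1980, 23, mkt, Delta, Ada, 22, Bo), (31, 1980, 23, mkt, Nova, Gus, 22, Bo), (31, 1980, 23, mkt, Nova, Tai, 22, Bo), (31, 1980, 23, mkt, Omega, Cal, 22, Bo)}
Projecting to mid, mname, aid, year, genre (12 duplicate(s) eliminated): {(10, Quin, 8, 1996, x3), (16, Cal, 30, 2013, mkt), (23, Bo, 22, 1980, mkt), (26, Kim, 6, 1990, mkt), (33, Uma, 26, 1997, mkt)}
Filtering on year ≠ 1990 leaves {(10, Quin, 8, 1996, x3), (16, Cal, 30, 2013, mkt), (23, Bo, 22, 1980, mkt), (33, Uma, 26, 1997, mkt)}.
Projecting to aid, year, genre: {(22, 1980, mkt), (26, 1997, mkt), (30, 2013, mkt), (8, 1996, x3)}

{(22, 1980, mkt), (26, 1997, mkt), (30, 2013, mkt), (8, 1996, x3)}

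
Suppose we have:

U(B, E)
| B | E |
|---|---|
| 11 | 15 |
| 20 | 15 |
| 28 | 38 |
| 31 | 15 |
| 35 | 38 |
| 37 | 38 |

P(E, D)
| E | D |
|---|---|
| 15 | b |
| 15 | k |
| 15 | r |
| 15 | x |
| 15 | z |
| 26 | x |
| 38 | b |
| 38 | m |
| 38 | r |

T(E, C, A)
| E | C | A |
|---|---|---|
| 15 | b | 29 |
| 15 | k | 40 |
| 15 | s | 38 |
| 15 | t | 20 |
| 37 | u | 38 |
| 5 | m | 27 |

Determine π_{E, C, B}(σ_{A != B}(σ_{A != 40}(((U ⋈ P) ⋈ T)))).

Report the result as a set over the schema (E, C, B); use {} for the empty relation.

U ⋈ P (natural join on E): {(11, 15, b), (11, 15, k), (11, 15, r), (11, 15, x), (11, 15, z), (20, 15, b), (20, 15, k), (20, 15, r), (20, 15, x), (20, 15, z), (28, 38, b), (28, 38, m), (28, 38, r), (31, 15, b), (31, 15, k), (31, 15, r), (31, 15, x), (31, 15, z), (35, 38, b), (35, 38, m), (35, 38, r), (37, 38, b), (37, 38, m), (37, 38, r)}
(U ⋈ P) ⋈ T (natural join on E): {(11, 15, b, b, 29), (11, 15, b, k, 40), (11, 15, b, s, 38), (11, 15, b, t, 20), (11, 15, k, b, 29), (11, 15, k, k, 40), (11, 15, k, s, 38), (11, 15, k, t, 20), (11, 15, r, b, 29), (11, 15, r, k, 40), (11, 15, r, s, 38), (11, 15, r, t, 20), (11, 15, x, b, 29), (11, 15, x, k, 40), (11, 15, x, s, 38), (11, 15, x, t, 20), (11, 15, z, b, 29), (11, 15, z, k, 40), (11, 15, z, s, 38), (11, 15, z, t, 20), (20, 15, b, b, 29), (20, 15, b, k, 40), (20, 15, b, s, 38), (20, 15, b, t, 20), (20, 15, k, b, 29), (20, 15, k, k, 40), (20, 15, k, s, 38), (20, 15, k, t, 20), (20, 15, r, b, 29), (20, 15, r, k, 40), (20, 15, r, s, 38), (20, 15, r, t, 20), (20, 15, x, b, 29), (20, 15, x, k, 40), (20, 15, x, s, 38), (20, 15, x, t, 20), (20, 15, z, b, 29), (20, 15, z, k, 40), (20, 15, z, s, 38), (20, 15, z, t, 20), (31, 15, b, b, 29), (31, 15, b, k, 40), (31, 15, b, s, 38), (31, 15, b, t, 20), (31, 15, k, b, 29), (31, 15, k, k, 40), (31, 15, k, s, 38), (31, 15, k, t, 20), (31, 15, r, b, 29), (31, 15, r, k, 40), (31, 15, r, s, 38), (31, 15, r, t, 20), (31, 15, x, b, 29), (31, 15, x, k, 40), (31, 15, x, s, 38), (31, 15, x, t, 20), (31, 15, z, b, 29), (31, 15, z, k, 40), (31, 15, z, s, 38), (31, 15, z, t, 20)}
σ[A != 40]: keep tuples satisfying A != 40 → {(11, 15, b, b, 29), (11, 15, b, s, 38), (11, 15, b, t, 20), (11, 15, k, b, 29), (11, 15, k, s, 38), (11, 15, k, t, 20), (11, 15, r, b, 29), (11, 15, r, s, 38), (11, 15, r, t, 20), (11, 15, x, b, 29), (11, 15, x, s, 38), (11, 15, x, t, 20), (11, 15, z, b, 29), (11, 15, z, s, 38), (11, 15, z, t, 20), (20, 15, b, b, 29), (20, 15, b, s, 38), (20, 15, b, t, 20), (20, 15, k, b, 29), (20, 15, k, s, 38), (20, 15, k, t, 20), (20, 15, r, b, 29), (20, 15, r, s, 38), (20, 15, r, t, 20), (20, 15, x, b, 29), (20, 15, x, s, 38), (20, 15, x, t, 20), (20, 15, z, b, 29), (20, 15, z, s, 38), (20, 15, z, t, 20), (31, 15, b, b, 29), (31, 15, b, s, 38), (31, 15, b, t, 20), (31, 15, k, b, 29), (31, 15, k, s, 38), (31, 15, k, t, 20), (31, 15, r, b, 29), (31, 15, r, s, 38), (31, 15, r, t, 20), (31, 15, x, b, 29), (31, 15, x, s, 38), (31, 15, x, t, 20), (31, 15, z, b, 29), (31, 15, z, s, 38), (31, 15, z, t, 20)}
σ[A != B]: keep tuples satisfying A != B → {(11, 15, b, b, 29), (11, 15, b, s, 38), (11, 15, b, t, 20), (11, 15, k, b, 29), (11, 15, k, s, 38), (11, 15, k, t, 20), (11, 15, r, b, 29), (11, 15, r, s, 38), (11, 15, r, t, 20), (11, 15, x, b, 29), (11, 15, x, s, 38), (11, 15, x, t, 20), (11, 15, z, b, 29), (11, 15, z, s, 38), (11, 15, z, t, 20), (20, 15, b, b, 29), (20, 15, b, s, 38), (20, 15, k, b, 29), (20, 15, k, s, 38), (20, 15, r, b, 29), (20, 15, r, s, 38), (20, 15, x, b, 29), (20, 15, x, s, 38), (20, 15, z, b, 29), (20, 15, z, s, 38), (31, 15, b, b, 29), (31, 15, b, s, 38), (31, 15, b, t, 20), (31, 15, k, b, 29), (31, 15, k, s, 38), (31, 15, k, t, 20), (31, 15, r, b, 29), (31, 15, r, s, 38), (31, 15, r, t, 20), (31, 15, x, b, 29), (31, 15, x, s, 38), (31, 15, x, t, 20), (31, 15, z, b, 29), (31, 15, z, s, 38), (31, 15, z, t, 20)}
π[E, C, B]: project onto (E, C, B) (32 duplicate(s) eliminated) → {(15, b, 11), (15, b, 20), (15, b, 31), (15, s, 11), (15, s, 20), (15, s, 31), (15, t, 11), (15, t, 31)}

{(15, b, 11), (15, b, 20), (15, b, 31), (15, s, 11), (15, s, 20), (15, s, 31), (15, t, 11), (15, t, 31)}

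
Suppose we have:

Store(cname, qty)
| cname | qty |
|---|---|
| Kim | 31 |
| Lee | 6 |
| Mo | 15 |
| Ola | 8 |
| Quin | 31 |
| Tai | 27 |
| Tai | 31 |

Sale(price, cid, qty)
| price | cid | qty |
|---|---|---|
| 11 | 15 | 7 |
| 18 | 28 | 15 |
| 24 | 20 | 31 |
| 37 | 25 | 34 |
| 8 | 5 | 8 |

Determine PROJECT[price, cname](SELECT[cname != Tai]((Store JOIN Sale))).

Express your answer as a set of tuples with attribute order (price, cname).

{(18, Mo), (24, Kim), (24, Quin), (8, Ola)}

Natural join on qty: {(Kim, 31, 24, 20), (Mo, 15, 18, 28), (Ola, 8, 8, 5), (Quin, 31, 24, 20), (Tai, 31, 24, 20)}
Selection cname != Tai: {(Kim, 31, 24, 20), (Mo, 15, 18, 28), (Ola, 8, 8, 5), (Quin, 31, 24, 20)}
Keep only column(s) price, cname: {(18, Mo), (24, Kim), (24, Quin), (8, Ola)}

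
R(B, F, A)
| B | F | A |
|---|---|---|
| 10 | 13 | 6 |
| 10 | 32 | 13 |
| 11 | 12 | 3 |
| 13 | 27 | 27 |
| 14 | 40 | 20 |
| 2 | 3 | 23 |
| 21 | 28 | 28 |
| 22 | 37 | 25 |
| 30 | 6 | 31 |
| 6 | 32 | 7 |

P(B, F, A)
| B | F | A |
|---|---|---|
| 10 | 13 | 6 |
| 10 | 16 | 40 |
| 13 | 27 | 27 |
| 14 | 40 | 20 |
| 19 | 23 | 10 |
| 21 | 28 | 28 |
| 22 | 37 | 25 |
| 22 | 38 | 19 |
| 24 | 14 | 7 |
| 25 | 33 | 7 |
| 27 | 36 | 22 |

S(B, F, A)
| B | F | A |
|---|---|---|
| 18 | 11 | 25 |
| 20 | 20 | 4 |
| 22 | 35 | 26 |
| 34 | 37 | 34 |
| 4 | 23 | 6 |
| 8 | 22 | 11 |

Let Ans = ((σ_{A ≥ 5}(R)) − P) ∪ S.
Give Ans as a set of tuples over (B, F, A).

Apply σ_{A ≥ 5}; surviving tuples: {(10, 13, 6), (10, 32, 13), (13, 27, 27), (14, 40, 20), (2, 3, 23), (21, 28, 28), (22, 37, 25), (30, 6, 31), (6, 32, 7)}
Set difference of the two operands is {(10, 32, 13), (2, 3, 23), (30, 6, 31), (6, 32, 7)}.
Set union of the two operands is {(10, 32, 13), (18, 11, 25), (2, 3, 23), (20, 20, 4), (22, 35, 26), (30, 6, 31), (34, 37, 34), (4, 23, 6), (6, 32, 7), (8, 22, 11)}.

{(10, 32, 13), (18, 11, 25), (2, 3, 23), (20, 20, 4), (22, 35, 26), (30, 6, 31), (34, 37, 34), (4, 23, 6), (6, 32, 7), (8, 22, 11)}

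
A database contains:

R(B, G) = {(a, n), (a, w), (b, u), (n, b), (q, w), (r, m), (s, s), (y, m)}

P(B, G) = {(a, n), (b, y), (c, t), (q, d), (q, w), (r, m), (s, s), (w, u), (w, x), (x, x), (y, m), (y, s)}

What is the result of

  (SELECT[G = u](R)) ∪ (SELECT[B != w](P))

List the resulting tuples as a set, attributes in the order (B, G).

Selection G = u: {(b, u)}
Selection B != w: {(a, n), (b, y), (c, t), (q, d), (q, w), (r, m), (s, s), (x, x), (y, m), (y, s)}
Union: {(b, u)} with {(a, n), (b, y), (c, t), (q, d), (q, w), (r, m), (s, s), (x, x), (y, m), (y, s)} → {(a, n), (b, u), (b, y), (c, t), (q, d), (q, w), (r, m), (s, s), (x, x), (y, m), (y, s)}

{(a, n), (b, u), (b, y), (c, t), (q, d), (q, w), (r, m), (s, s), (x, x), (y, m), (y, s)}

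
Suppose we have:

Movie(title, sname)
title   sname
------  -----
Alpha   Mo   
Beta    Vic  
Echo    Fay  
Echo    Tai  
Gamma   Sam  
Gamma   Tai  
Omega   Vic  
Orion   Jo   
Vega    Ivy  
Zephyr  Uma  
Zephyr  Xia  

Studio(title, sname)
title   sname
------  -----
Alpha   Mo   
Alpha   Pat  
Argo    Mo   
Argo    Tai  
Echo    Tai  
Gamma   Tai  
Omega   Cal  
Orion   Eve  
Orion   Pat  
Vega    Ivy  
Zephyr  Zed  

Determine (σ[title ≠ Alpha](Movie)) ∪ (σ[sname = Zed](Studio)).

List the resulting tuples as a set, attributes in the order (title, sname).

{(Beta, Vic), (Echo, Fay), (Echo, Tai), (Gamma, Sam), (Gamma, Tai), (Omega, Vic), (Orion, Jo), (Vega, Ivy), (Zephyr, Uma), (Zephyr, Xia), (Zephyr, Zed)}

Filtering on title ≠ Alpha leaves {(Beta, Vic), (Echo, Fay), (Echo, Tai), (Gamma, Sam), (Gamma, Tai), (Omega, Vic), (Orion, Jo), (Vega, Ivy), (Zephyr, Uma), (Zephyr, Xia)}.
Filtering on sname = Zed leaves {(Zephyr, Zed)}.
Taking the union: {(Beta, Vic), (Echo, Fay), (Echo, Tai), (Gamma, Sam), (Gamma, Tai), (Omega, Vic), (Orion, Jo), (Vega, Ivy), (Zephyr, Uma), (Zephyr, Xia), (Zephyr, Zed)}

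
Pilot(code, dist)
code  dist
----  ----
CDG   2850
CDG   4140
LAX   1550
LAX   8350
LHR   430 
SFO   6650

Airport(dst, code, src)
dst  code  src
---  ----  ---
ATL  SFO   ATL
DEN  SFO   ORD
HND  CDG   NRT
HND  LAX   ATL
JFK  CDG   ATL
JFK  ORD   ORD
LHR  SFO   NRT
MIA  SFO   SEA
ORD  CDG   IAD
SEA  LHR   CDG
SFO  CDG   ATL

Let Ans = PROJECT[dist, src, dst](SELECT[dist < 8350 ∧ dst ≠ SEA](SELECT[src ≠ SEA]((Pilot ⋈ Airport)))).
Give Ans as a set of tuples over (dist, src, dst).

{(1550, ATL, HND), (2850, ATL, JFK), (2850, ATL, SFO), (2850, IAD, ORD), (2850, NRT, HND), (4140, ATL, JFK), (4140, ATL, SFO), (4140, IAD, ORD), (4140, NRT, HND), (6650, ATL, ATL), (6650, NRT, LHR), (6650, ORD, DEN)}

Pilot ⋈ Airport (natural join on code): {(CDG, 2850, HND, NRT), (CDG, 2850, JFK, ATL), (CDG, 2850, ORD, IAD), (CDG, 2850, SFO, ATL), (CDG, 4140, HND, NRT), (CDG, 4140, JFK, ATL), (CDG, 4140, ORD, IAD), (CDG, 4140, SFO, ATL), (LAX, 1550, HND, ATL), (LAX, 8350, HND, ATL), (LHR, 430, SEA, CDG), (SFO, 6650, ATL, ATL), (SFO, 6650, DEN, ORD), (SFO, 6650, LHR, NRT), (SFO, 6650, MIA, SEA)}
Filtering on src ≠ SEA leaves {(CDG, 2850, HND, NRT), (CDG, 2850, JFK, ATL), (CDG, 2850, ORD, IAD), (CDG, 2850, SFO, ATL), (CDG, 4140, HND, NRT), (CDG, 4140, JFK, ATL), (CDG, 4140, ORD, IAD), (CDG, 4140, SFO, ATL), (LAX, 1550, HND, ATL), (LAX, 8350, HND, ATL), (LHR, 430, SEA, CDG), (SFO, 6650, ATL, ATL), (SFO, 6650, DEN, ORD), (SFO, 6650, LHR, NRT)}.
Filtering on dist < 8350 ∧ dst ≠ SEA leaves {(CDG, 2850, HND, NRT), (CDG, 2850, JFK, ATL), (CDG, 2850, ORD, IAD), (CDG, 2850, SFO, ATL), (CDG, 4140, HND, NRT), (CDG, 4140, JFK, ATL), (CDG, 4140, ORD, IAD), (CDG, 4140, SFO, ATL), (LAX, 1550, HND, ATL), (SFO, 6650, ATL, ATL), (SFO, 6650, DEN, ORD), (SFO, 6650, LHR, NRT)}.
π[dist, src, dst]: project onto (dist, src, dst) → {(1550, ATL, HND), (2850, ATL, JFK), (2850, ATL, SFO), (2850, IAD, ORD), (2850, NRT, HND), (4140, ATL, JFK), (4140, ATL, SFO), (4140, IAD, ORD), (4140, NRT, HND), (6650, ATL, ATL), (6650, NRT, LHR), (6650, ORD, DEN)}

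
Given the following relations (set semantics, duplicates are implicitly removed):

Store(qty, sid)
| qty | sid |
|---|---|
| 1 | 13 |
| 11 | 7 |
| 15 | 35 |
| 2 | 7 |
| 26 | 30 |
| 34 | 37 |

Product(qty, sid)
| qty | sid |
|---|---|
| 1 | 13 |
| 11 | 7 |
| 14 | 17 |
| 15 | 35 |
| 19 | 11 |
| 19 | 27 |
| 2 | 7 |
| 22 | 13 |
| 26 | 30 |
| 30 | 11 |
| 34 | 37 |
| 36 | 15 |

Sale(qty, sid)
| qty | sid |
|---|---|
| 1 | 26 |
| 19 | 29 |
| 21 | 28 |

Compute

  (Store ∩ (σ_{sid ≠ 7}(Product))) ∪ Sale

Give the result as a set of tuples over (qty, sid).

Apply σ_{sid ≠ 7}; surviving tuples: {(1, 13), (14, 17), (15, 35), (19, 11), (19, 27), (22, 13), (26, 30), (30, 11), (34, 37), (36, 15)}
Taking the intersection: {(1, 13), (15, 35), (26, 30), (34, 37)}
Taking the union: {(1, 13), (1, 26), (15, 35), (19, 29), (21, 28), (26, 30), (34, 37)}

{(1, 13), (1, 26), (15, 35), (19, 29), (21, 28), (26, 30), (34, 37)}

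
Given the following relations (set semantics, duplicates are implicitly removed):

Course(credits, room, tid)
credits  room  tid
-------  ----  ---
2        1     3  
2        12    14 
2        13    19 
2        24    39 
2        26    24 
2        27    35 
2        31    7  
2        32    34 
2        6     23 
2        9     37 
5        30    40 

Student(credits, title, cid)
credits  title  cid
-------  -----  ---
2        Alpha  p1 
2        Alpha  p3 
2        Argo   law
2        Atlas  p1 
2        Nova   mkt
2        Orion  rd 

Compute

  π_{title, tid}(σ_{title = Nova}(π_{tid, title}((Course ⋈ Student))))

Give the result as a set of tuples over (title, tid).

{(Nova, 14), (Nova, 19), (Nova, 23), (Nova, 24), (Nova, 3), (Nova, 34), (Nova, 35), (Nova, 37), (Nova, 39), (Nova, 7)}

Natural join on credits: {(2, 1, 3, Alpha, p1), (2, 1, 3, Alpha, p3), (2, 1, 3, Argo, law), (2, 1, 3, Atlas, p1), (2, 1, 3, Nova, mkt), (2, 1, 3, Orion, rd), (2, 12, 14, Alpha, p1), (2, 12, 14, Alpha, p3), (2, 12, 14, Argo, law), (2, 12, 14, Atlas, p1), (2, 12, 14, Nova, mkt), (2, 12, 14, Orion, rd), (2, 13, 19, Alpha, p1), (2, 13, 19, Alpha, p3), (2, 13, 19, Argo, law), (2, 13, 19, Atlas, p1), (2, 13, 19, Nova, mkt), (2, 13, 19, Orion, rd), (2, 24, 39, Alpha, p1), (2, 24, 39, Alpha, p3), (2, 24, 39, Argo, law), (2, 24, 39, Atlas, p1), (2, 24, 39, Nova, mkt), (2, 24, 39, Orion, rd), (2, 26, 24, Alpha, p1), (2, 26, 24, Alpha, p3), (2, 26, 24, Argo, law), (2, 26, 24, Atlas, p1), (2, 26, 24, Nova, mkt), (2, 26, 24, Orion, rd), (2, 27, 35, Alpha, p1), (2, 27, 35, Alpha, p3), (2, 27, 35, Argo, law), (2, 27, 35, Atlas, p1), (2, 27, 35, Nova, mkt), (2, 27, 35, Orion, rd), (2, 31, 7, Alpha, p1), (2, 31, 7, Alpha, p3), (2, 31, 7, Argo, law), (2, 31, 7, Atlas, p1), (2, 31, 7, Nova, mkt), (2, 31, 7, Orion, rd), (2, 32, 34, Alpha, p1), (2, 32, 34, Alpha, p3), (2, 32, 34, Argo, law), (2, 32, 34, Atlas, p1), (2, 32, 34, Nova, mkt), (2, 32, 34, Orion, rd), (2, 6, 23, Alpha, p1), (2, 6, 23, Alpha, p3), (2, 6, 23, Argo, law), (2, 6, 23, Atlas, p1), (2, 6, 23, Nova, mkt), (2, 6, 23, Orion, rd), (2, 9, 37, Alpha, p1), (2, 9, 37, Alpha, p3), (2, 9, 37, Argo, law), (2, 9, 37, Atlas, p1), (2, 9, 37, Nova, mkt), (2, 9, 37, Orion, rd)}
π_{tid, title} gives {(14, Alpha), (14, Argo), (14, Atlas), (14, Nova), (14, Orion), (19, Alpha), (19, Argo), (19, Atlas), (19, Nova), (19, Orion), (23, Alpha), (23, Argo), (23, Atlas), (23, Nova), (23, Orion), (24, Alpha), (24, Argo), (24, Atlas), (24, Nova), (24, Orion), (3, Alpha), (3, Argo), (3, Atlas), (3, Nova), (3, Orion), (34, Alpha), (34, Argo), (34, Atlas), (34, Nova), (34, Orion), (35, Alpha), (35, Argo), (35, Atlas), (35, Nova), (35, Orion), (37, Alpha), (37, Argo), (37, Atlas), (37, Nova), (37, Orion), (39, Alpha), (39, Argo), (39, Atlas), (39, Nova), (39, Orion), (7, Alpha), (7, Argo), (7, Atlas), (7, Nova), (7, Orion)} (10 duplicate(s) eliminated).
Filtering on title = Nova leaves {(14, Nova), (19, Nova), (23, Nova), (24, Nova), (3, Nova), (34, Nova), (35, Nova), (37, Nova), (39, Nova), (7, Nova)}.
π_{title, tid} gives {(Nova, 14), (Nova, 19), (Nova, 23), (Nova, 24), (Nova, 3), (Nova, 34), (Nova, 35), (Nova, 37), (Nova, 39), (Nova, 7)}.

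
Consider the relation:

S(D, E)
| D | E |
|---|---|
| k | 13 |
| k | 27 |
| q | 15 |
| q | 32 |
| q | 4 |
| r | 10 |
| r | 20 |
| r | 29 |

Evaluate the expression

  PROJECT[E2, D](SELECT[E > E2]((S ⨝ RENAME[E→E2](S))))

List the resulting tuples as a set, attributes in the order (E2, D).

ρ[E→E2]: schema becomes (D, E2); tuples unchanged.
Natural join on D: {(k, 13, 13), (k, 13, 27), (k, 27, 13), (k, 27, 27), (q, 15, 15), (q, 15, 32), (q, 15, 4), (q, 32, 15), (q, 32, 32), (q, 32, 4), (q, 4, 15), (q, 4, 32), (q, 4, 4), (r, 10, 10), (r, 10, 20), (r, 10, 29), (r, 20, 10), (r, 20, 20), (r, 20, 29), (r, 29, 10), (r, 29, 20), (r, 29, 29)}
Filtering on E > E2 leaves {(k, 27, 13), (q, 15, 4), (q, 32, 15), (q, 32, 4), (r, 20, 10), (r, 29, 10), (r, 29, 20)}.
Keep only column(s) E2, D (2 duplicate(s) eliminated): {(10, r), (13, k), (15, q), (20, r), (4, q)}

{(10, r), (13, k), (15, q), (20, r), (4, q)}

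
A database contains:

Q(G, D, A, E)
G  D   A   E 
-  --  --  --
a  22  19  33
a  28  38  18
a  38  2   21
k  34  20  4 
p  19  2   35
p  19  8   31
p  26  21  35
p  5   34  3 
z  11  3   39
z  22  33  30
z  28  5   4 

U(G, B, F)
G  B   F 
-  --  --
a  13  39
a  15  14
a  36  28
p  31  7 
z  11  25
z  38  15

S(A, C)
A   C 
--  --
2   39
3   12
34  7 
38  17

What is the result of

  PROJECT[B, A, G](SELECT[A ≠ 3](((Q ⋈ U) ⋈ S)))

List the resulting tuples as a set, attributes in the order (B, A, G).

Joining Q and U on G yields {(a, 22, 19, 33, 13, 39), (a, 22, 19, 33, 15, 14), (a, 22, 19, 33, 36, 28), (a, 28, 38, 18, 13, 39), (a, 28, 38, 18, 15, 14), (a, 28, 38, 18, 36, 28), (a, 38, 2, 21, 13, 39), (a, 38, 2, 21, 15, 14), (a, 38, 2, 21, 36, 28), (p, 19, 2, 35, 31, 7), (p, 19, 8, 31, 31, 7), (p, 26, 21, 35, 31, 7), (p, 5, 34, 3, 31, 7), (z, 11, 3, 39, 11, 25), (z, 11, 3, 39, 38, 15), (z, 22, 33, 30, 11, 25), (z, 22, 33, 30, 38, 15), (z, 28, 5, 4, 11, 25), (z, 28, 5, 4, 38, 15)}.
Joining (Q ⋈ U) and S on A yields {(a, 28, 38, 18, 13, 39, 17), (a, 28, 38, 18, 15, 14, 17), (a, 28, 38, 18, 36, 28, 17), (a, 38, 2, 21, 13, 39, 39), (a, 38, 2, 21, 15, 14, 39), (a, 38, 2, 21, 36, 28, 39), (p, 19, 2, 35, 31, 7, 39), (p, 5, 34, 3, 31, 7, 7), (z, 11, 3, 39, 11, 25, 12), (z, 11, 3, 39, 38, 15, 12)}.
Apply σ_{A ≠ 3}; surviving tuples: {(a, 28, 38, 18, 13, 39, 17), (a, 28, 38, 18, 15, 14, 17), (a, 28, 38, 18, 36, 28, 17), (a, 38, 2, 21, 13, 39, 39), (a, 38, 2, 21, 15, 14, 39), (a, 38, 2, 21, 36, 28, 39), (p, 19, 2, 35, 31, 7, 39), (p, 5, 34, 3, 31, 7, 7)}
π_{B, A, G} gives {(13, 2, a), (13, 38, a), (15, 2, a), (15, 38, a), (31, 2, p), (31, 34, p), (36, 2, a), (36, 38, a)}.

{(13, 2, a), (13, 38, a), (15, 2, a), (15, 38, a), (31, 2, p), (31, 34, p), (36, 2, a), (36, 38, a)}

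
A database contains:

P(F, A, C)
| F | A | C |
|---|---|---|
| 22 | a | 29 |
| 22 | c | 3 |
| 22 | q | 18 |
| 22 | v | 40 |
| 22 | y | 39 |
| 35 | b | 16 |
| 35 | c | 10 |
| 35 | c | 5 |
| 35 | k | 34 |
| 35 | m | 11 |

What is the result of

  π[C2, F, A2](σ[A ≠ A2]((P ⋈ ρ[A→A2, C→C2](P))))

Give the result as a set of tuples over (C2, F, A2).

ρ[A→A2, C→C2]: schema becomes (F, A2, C2); tuples unchanged.
Joining P and ρ[A→A2, C→C2](P) on F yields {(22, a, 29, a, 29), (22, a, 29, c, 3), (22, a, 29, q, 18), (22, a, 29, v, 40), (22, a, 29, y, 39), (22, c, 3, a, 29), (22, c, 3, c, 3), (22, c, 3, q, 18), (22, c, 3, v, 40), (22, c, 3, y, 39), (22, q, 18, a, 29), (22, q, 18, c, 3), (22, q, 18, q, 18), (22, q, 18, v, 40), (22, q, 18, y, 39), (22, v, 40, a, 29), (22, v, 40, c, 3), (22, v, 40, q, 18), (22, v, 40, v, 40), (22, v, 40, y, 39), (22, y, 39, a, 29), (22, y, 39, c, 3), (22, y, 39, q, 18), (22, y, 39, v, 40), (22, y, 39, y, 39), (35, b, 16, b, 16), (35, b, 16, c, 10), (35, b, 16, c, 5), (35, b, 16, k, 34), (35, b, 16, m, 11), (35, c, 10, b, 16), (35, c, 10, c, 10), (35, c, 10, c, 5), (35, c, 10, k, 34), (35, c, 10, m, 11), (35, c, 5, b, 16), (35, c, 5, c, 10), (35, c, 5, c, 5), (35, c, 5, k, 34), (35, c, 5, m, 11), (35, k, 34, b, 16), (35, k, 34, c, 10), (35, k, 34, c, 5), (35, k, 34, k, 34), (35, k, 34, m, 11), (35, m, 11, b, 16), (35, m, 11, c, 10), (35, m, 11, c, 5), (35, m, 11, k, 34), (35, m, 11, m, 11)}.
Selection A ≠ A2: {(22, a, 29, c, 3), (22, a, 29, q, 18), (22, a, 29, v, 40), (22, a, 29, y, 39), (22, c, 3, a, 29), (22, c, 3, q, 18), (22, c, 3, v, 40), (22, c, 3, y, 39), (22, q, 18, a, 29), (22, q, 18, c, 3), (22, q, 18, v, 40), (22, q, 18, y, 39), (22, v, 40, a, 29), (22, v, 40, c, 3), (22, v, 40, q, 18), (22, v, 40, y, 39), (22, y, 39, a, 29), (22, y, 39, c, 3), (22, y, 39, q, 18), (22, y, 39, v, 40), (35, b, 16, c, 10), (35, b, 16, c, 5), (35, b, 16, k, 34), (35, b, 16, m, 11), (35, c, 10, b, 16), (35, c, 10, k, 34), (35, c, 10, m, 11), (35, c, 5, b, 16), (35, c, 5, k, 34), (35, c, 5, m, 11), (35, k, 34, b, 16), (35, k, 34, c, 10), (35, k, 34, c, 5), (35, k, 34, m, 11), (35, m, 11, b, 16), (35, m, 11, c, 10), (35, m, 11, c, 5), (35, m, 11, k, 34)}
π[C2, F, A2]: project onto (C2, F, A2) (28 duplicate(s) eliminated) → {(10, 35, c), (11, 35, m), (16, 35, b), (18, 22, q), (29, 22, a), (3, 22, c), (34, 35, k), (39, 22, y), (40, 22, v), (5, 35, c)}

{(10, 35, c), (11, 35, m), (16, 35, b), (18, 22, q), (29, 22, a), (3, 22, c), (34, 35, k), (39, 22, y), (40, 22, v), (5, 35, c)}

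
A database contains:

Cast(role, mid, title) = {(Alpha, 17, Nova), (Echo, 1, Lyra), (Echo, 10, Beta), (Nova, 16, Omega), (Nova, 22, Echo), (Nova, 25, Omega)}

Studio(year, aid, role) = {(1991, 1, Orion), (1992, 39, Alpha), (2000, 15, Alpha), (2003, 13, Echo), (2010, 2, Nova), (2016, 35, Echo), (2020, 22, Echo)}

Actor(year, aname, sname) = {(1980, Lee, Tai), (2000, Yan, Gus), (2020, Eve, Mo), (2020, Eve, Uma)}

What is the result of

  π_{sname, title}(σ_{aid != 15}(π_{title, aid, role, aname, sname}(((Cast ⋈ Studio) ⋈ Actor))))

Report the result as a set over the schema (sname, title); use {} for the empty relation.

Joining Cast and Studio on role yields {(Alpha, 17, Nova, 1992, 39), (Alpha, 17, Nova, 2000, 15), (Echo, 1, Lyra, 2003, 13), (Echo, 1, Lyra, 2016, 35), (Echo, 1, Lyra, 2020, 22), (Echo, 10, Beta, 2003, 13), (Echo, 10, Beta, 2016, 35), (Echo, 10, Beta, 2020, 22), (Nova, 16, Omega, 2010, 2), (Nova, 22, Echo, 2010, 2), (Nova, 25, Omega, 2010, 2)}.
Joining (Cast ⋈ Studio) and Actor on year yields {(Alpha, 17, Nova, 2000, 15, Yan, Gus), (Echo, 1, Lyra, 2020, 22, Eve, Mo), (Echo, 1, Lyra, 2020, 22, Eve, Uma), (Echo, 10, Beta, 2020, 22, Eve, Mo), (Echo, 10, Beta, 2020, 22, Eve, Uma)}.
π[title, aid, role, aname, sname]: project onto (title, aid, role, aname, sname) → {(Beta, 22, Echo, Eve, Mo), (Beta, 22, Echo, Eve, Uma), (Lyra, 22, Echo, Eve, Mo), (Lyra, 22, Echo, Eve, Uma), (Nova, 15, Alpha, Yan, Gus)}
σ[aid != 15]: keep tuples satisfying aid != 15 → {(Beta, 22, Echo, Eve, Mo), (Beta, 22, Echo, Eve, Uma), (Lyra, 22, Echo, Eve, Mo), (Lyra, 22, Echo, Eve, Uma)}
π[sname, title]: project onto (sname, title) → {(Mo, Beta), (Mo, Lyra), (Uma, Beta), (Uma, Lyra)}

{(Mo, Beta), (Mo, Lyra), (Uma, Beta), (Uma, Lyra)}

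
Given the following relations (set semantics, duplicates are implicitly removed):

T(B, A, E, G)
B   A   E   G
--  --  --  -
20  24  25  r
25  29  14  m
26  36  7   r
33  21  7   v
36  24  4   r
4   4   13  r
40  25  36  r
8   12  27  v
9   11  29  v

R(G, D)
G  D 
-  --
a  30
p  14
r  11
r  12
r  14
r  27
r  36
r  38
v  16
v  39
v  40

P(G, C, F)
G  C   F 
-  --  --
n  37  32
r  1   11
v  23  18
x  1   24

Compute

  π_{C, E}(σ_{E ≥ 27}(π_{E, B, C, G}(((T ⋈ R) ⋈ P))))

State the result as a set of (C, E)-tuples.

T ⋈ R (natural join on G): {(20, 24, 25, r, 11), (20, 24, 25, r, 12), (20, 24, 25, r, 14), (20, 24, 25, r, 27), (20, 24, 25, r, 36), (20, 24, 25, r, 38), (26, 36, 7, r, 11), (26, 36, 7, r, 12), (26, 36, 7, r, 14), (26, 36, 7, r, 27), (26, 36, 7, r, 36), (26, 36, 7, r, 38), (33, 21, 7, v, 16), (33, 21, 7, v, 39), (33, 21, 7, v, 40), (36, 24, 4, r, 11), (36, 24, 4, r, 12), (36, 24, 4, r, 14), (36, 24, 4, r, 27), (36, 24, 4, r, 36), (36, 24, 4, r, 38), (4, 4, 13, r, 11), (4, 4, 13, r, 12), (4, 4, 13, r, 14), (4, 4, 13, r, 27), (4, 4, 13, r, 36), (4, 4, 13, r, 38), (40, 25, 36, r, 11), (40, 25, 36, r, 12), (40, 25, 36, r, 14), (40, 25, 36, r, 27), (40, 25, 36, r, 36), (40, 25, 36, r, 38), (8, 12, 27, v, 16), (8, 12, 27, v, 39), (8, 12, 27, v, 40), (9, 11, 29, v, 16), (9, 11, 29, v, 39), (9, 11, 29, v, 40)}
(T ⋈ R) ⋈ P (natural join on G): {(20, 24, 25, r, 11, 1, 11), (20, 24, 25, r, 12, 1, 11), (20, 24, 25, r, 14, 1, 11), (20, 24, 25, r, 27, 1, 11), (20, 24, 25, r, 36, 1, 11), (20, 24, 25, r, 38, 1, 11), (26, 36, 7, r, 11, 1, 11), (26, 36, 7, r, 12, 1, 11), (26, 36, 7, r, 14, 1, 11), (26, 36, 7, r, 27, 1, 11), (26, 36, 7, r, 36, 1, 11), (26, 36, 7, r, 38, 1, 11), (33, 21, 7, v, 16, 23, 18), (33, 21, 7, v, 39, 23, 18), (33, 21, 7, v, 40, 23, 18), (36, 24, 4, r, 11, 1, 11), (36, 24, 4, r, 12, 1, 11), (36, 24, 4, r, 14, 1, 11), (36, 24, 4, r, 27, 1, 11), (36, 24, 4, r, 36, 1, 11), (36, 24, 4, r, 38, 1, 11), (4, 4, 13, r, 11, 1, 11), (4, 4, 13, r, 12, 1, 11), (4, 4, 13, r, 14, 1, 11), (4, 4, 13, r, 27, 1, 11), (4, 4, 13, r, 36, 1, 11), (4, 4, 13, r, 38, 1, 11), (40, 25, 36, r, 11, 1, 11), (40, 25, 36, r, 12, 1, 11), (40, 25, 36, r, 14, 1, 11), (40, 25, 36, r, 27, 1, 11), (40, 25, 36, r, 36, 1, 11), (40, 25, 36, r, 38, 1, 11), (8, 12, 27, v, 16, 23, 18), (8, 12, 27, v, 39, 23, 18), (8, 12, 27, v, 40, 23, 18), (9, 11, 29, v, 16, 23, 18), (9, 11, 29, v, 39, 23, 18), (9, 11, 29, v, 40, 23, 18)}
Projecting to E, B, C, G (31 duplicate(s) eliminated): {(13, 4, 1, r), (25, 20, 1, r), (27, 8, 23, v), (29, 9, 23, v), (36, 40, 1, r), (4, 36, 1, r), (7, 26, 1, r), (7, 33, 23, v)}
Filtering on E ≥ 27 leaves {(27, 8, 23, v), (29, 9, 23, v), (36, 40, 1, r)}.
Projecting to C, E: {(1, 36), (23, 27), (23, 29)}

{(1, 36), (23, 27), (23, 29)}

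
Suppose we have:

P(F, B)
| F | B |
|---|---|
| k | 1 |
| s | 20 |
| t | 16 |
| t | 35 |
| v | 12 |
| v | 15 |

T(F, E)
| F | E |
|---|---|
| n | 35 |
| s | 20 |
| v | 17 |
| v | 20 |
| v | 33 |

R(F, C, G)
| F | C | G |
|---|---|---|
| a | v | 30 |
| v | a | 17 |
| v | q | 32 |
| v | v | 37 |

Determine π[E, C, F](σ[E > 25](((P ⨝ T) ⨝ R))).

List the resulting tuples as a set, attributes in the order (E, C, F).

{(33, a, v), (33, q, v), (33, v, v)}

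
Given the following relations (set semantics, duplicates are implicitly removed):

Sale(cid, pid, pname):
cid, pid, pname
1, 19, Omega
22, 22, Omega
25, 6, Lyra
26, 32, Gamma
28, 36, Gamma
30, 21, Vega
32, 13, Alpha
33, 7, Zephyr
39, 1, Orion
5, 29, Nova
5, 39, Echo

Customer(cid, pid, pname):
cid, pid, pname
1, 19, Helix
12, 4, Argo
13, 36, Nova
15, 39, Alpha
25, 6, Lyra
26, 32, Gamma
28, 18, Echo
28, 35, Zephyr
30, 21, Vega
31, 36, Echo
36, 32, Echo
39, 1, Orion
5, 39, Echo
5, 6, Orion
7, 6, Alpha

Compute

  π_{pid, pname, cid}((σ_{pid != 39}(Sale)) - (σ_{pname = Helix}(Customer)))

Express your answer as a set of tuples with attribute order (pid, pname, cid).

{(1, Orion, 39), (13, Alpha, 32), (19, Omega, 1), (21, Vega, 30), (22, Omega, 22), (29, Nova, 5), (32, Gamma, 26), (36, Gamma, 28), (6, Lyra, 25), (7, Zephyr, 33)}

σ[pid != 39]: keep tuples satisfying pid != 39 → {(1, 19, Omega), (22, 22, Omega), (25, 6, Lyra), (26, 32, Gamma), (28, 36, Gamma), (30, 21, Vega), (32, 13, Alpha), (33, 7, Zephyr), (39, 1, Orion), (5, 29, Nova)}
σ[pname = Helix]: keep tuples satisfying pname = Helix → {(1, 19, Helix)}
Taking the difference: {(1, 19, Omega), (22, 22, Omega), (25, 6, Lyra), (26, 32, Gamma), (28, 36, Gamma), (30, 21, Vega), (32, 13, Alpha), (33, 7, Zephyr), (39, 1, Orion), (5, 29, Nova)}
π_{pid, pname, cid} gives {(1, Orion, 39), (13, Alpha, 32), (19, Omega, 1), (21, Vega, 30), (22, Omega, 22), (29, Nova, 5), (32, Gamma, 26), (36, Gamma, 28), (6, Lyra, 25), (7, Zephyr, 33)}.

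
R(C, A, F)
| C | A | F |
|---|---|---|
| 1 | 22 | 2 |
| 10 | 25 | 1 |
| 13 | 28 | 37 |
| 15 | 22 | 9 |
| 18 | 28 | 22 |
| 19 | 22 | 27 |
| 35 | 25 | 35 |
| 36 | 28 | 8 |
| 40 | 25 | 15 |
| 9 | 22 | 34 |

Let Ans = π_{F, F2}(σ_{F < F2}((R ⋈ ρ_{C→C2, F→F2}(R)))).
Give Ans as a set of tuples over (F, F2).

ρ[C→C2, F→F2]: schema becomes (C2, A, F2); tuples unchanged.
Natural join on A: {(1, 22, 2, 1, 2), (1, 22, 2, 15, 9), (1, 22, 2, 19, 27), (1, 22, 2, 9, 34), (10, 25, 1, 10, 1), (10, 25, 1, 35, 35), (10, 25, 1, 40, 15), (13, 28, 37, 13, 37), (13, 28, 37, 18, 22), (13, 28, 37, 36, 8), (15, 22, 9, 1, 2), (15, 22, 9, 15, 9), (15, 22, 9, 19, 27), (15, 22, 9, 9, 34), (18, 28, 22, 13, 37), (18, 28, 22, 18, 22), (18, 28, 22, 36, 8), (19, 22, 27, 1, 2), (19, 22, 27, 15, 9), (19, 22, 27, 19, 27), (19, 22, 27, 9, 34), (35, 25, 35, 10, 1), (35, 25, 35, 35, 35), (35, 25, 35, 40, 15), (36, 28, 8, 13, 37), (36, 28, 8, 18, 22), (36, 28, 8, 36, 8), (40, 25, 15, 10, 1), (40, 25, 15, 35, 35), (40, 25, 15, 40, 15), (9, 22, 34, 1, 2), (9, 22, 34, 15, 9), (9, 22, 34, 19, 27), (9, 22, 34, 9, 34)}
σ[F < F2]: keep tuples satisfying F < F2 → {(1, 22, 2, 15, 9), (1, 22, 2, 19, 27), (1, 22, 2, 9, 34), (10, 25, 1, 35, 35), (10, 25, 1, 40, 15), (15, 22, 9, 19, 27), (15, 22, 9, 9, 34), (18, 28, 22, 13, 37), (19, 22, 27, 9, 34), (36, 28, 8, 13, 37), (36, 28, 8, 18, 22), (40, 25, 15, 35, 35)}
Projecting to F, F2: {(1, 15), (1, 35), (15, 35), (2, 27), (2, 34), (2, 9), (22, 37), (27, 34), (8, 22), (8, 37), (9, 27), (9, 34)}

{(1, 15), (1, 35), (15, 35), (2, 27), (2, 34), (2, 9), (22, 37), (27, 34), (8, 22), (8, 37), (9, 27), (9, 34)}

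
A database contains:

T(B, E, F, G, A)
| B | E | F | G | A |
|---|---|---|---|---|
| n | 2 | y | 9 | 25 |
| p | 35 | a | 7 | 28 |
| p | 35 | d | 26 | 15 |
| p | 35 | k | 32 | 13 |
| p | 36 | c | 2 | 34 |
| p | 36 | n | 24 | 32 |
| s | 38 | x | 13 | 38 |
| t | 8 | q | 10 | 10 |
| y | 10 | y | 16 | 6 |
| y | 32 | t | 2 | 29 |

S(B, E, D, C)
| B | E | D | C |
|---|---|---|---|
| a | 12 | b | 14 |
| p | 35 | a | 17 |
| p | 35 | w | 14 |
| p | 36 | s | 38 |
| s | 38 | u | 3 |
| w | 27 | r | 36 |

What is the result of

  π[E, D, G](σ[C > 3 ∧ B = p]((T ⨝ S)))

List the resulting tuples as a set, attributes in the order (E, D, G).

Joining T and S on B, E yields {(p, 35, a, 7, 28, a, 17), (p, 35, a, 7, 28, w, 14), (p, 35, d, 26, 15, a, 17), (p, 35, d, 26, 15, w, 14), (p, 35, k, 32, 13, a, 17), (p, 35, k, 32, 13, w, 14), (p, 36, c, 2, 34, s, 38), (p, 36, n, 24, 32, s, 38), (s, 38, x, 13, 38, u, 3)}.
Filtering on C > 3 ∧ B = p leaves {(p, 35, a, 7, 28, a, 17), (p, 35, a, 7, 28, w, 14), (p, 35, d, 26, 15, a, 17), (p, 35, d, 26, 15, w, 14), (p, 35, k, 32, 13, a, 17), (p, 35, k, 32, 13, w, 14), (p, 36, c, 2, 34, s, 38), (p, 36, n, 24, 32, s, 38)}.
π[E, D, G]: project onto (E, D, G) → {(35, a, 26), (35, a, 32), (35, a, 7), (35, w, 26), (35, w, 32), (35, w, 7), (36, s, 2), (36, s, 24)}

{(35, a, 26), (35, a, 32), (35, a, 7), (35, w, 26), (35, w, 32), (35, w, 7), (36, s, 2), (36, s, 24)}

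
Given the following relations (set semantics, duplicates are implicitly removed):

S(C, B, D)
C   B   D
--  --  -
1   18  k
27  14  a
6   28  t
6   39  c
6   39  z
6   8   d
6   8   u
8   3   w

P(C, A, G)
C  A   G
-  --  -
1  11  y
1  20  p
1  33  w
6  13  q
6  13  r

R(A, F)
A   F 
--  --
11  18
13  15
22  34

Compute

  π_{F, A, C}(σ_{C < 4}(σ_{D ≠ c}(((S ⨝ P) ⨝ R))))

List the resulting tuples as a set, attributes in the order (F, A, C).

Natural join on C: {(1, 18, k, 11, y), (1, 18, k, 20, p), (1, 18, k, 33, w), (6, 28, t, 13, q), (6, 28, t, 13, r), (6, 39, c, 13, q), (6, 39, c, 13, r), (6, 39, z, 13, q), (6, 39, z, 13, r), (6, 8, d, 13, q), (6, 8, d, 13, r), (6, 8, u, 13, q), (6, 8, u, 13, r)}
Natural join on A: {(1, 18, k, 11, y, 18), (6, 28, t, 13, q, 15), (6, 28, t, 13, r, 15), (6, 39, c, 13, q, 15), (6, 39, c, 13, r, 15), (6, 39, z, 13, q, 15), (6, 39, z, 13, r, 15), (6, 8, d, 13, q, 15), (6, 8, d, 13, r, 15), (6, 8, u, 13, q, 15), (6, 8, u, 13, r, 15)}
Filtering on D ≠ c leaves {(1, 18, k, 11, y, 18), (6, 28, t, 13, q, 15), (6, 28, t, 13, r, 15), (6, 39, z, 13, q, 15), (6, 39, z, 13, r, 15), (6, 8, d, 13, q, 15), (6, 8, d, 13, r, 15), (6, 8, u, 13, q, 15), (6, 8, u, 13, r, 15)}.
Filtering on C < 4 leaves {(1, 18, k, 11, y, 18)}.
Keep only column(s) F, A, C: {(18, 11, 1)}

{(18, 11, 1)}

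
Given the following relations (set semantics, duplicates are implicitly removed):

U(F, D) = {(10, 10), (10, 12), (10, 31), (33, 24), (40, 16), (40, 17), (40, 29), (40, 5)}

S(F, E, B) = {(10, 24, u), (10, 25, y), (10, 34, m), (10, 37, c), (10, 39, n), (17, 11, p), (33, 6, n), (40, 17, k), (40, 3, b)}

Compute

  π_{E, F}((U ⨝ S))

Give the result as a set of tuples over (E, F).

Joining U and S on F yields {(10, 10, 24, u), (10, 10, 25, y), (10, 10, 34, m), (10, 10, 37, c), (10, 10, 39, n), (10, 12, 24, u), (10, 12, 25, y), (10, 12, 34, m), (10, 12, 37, c), (10, 12, 39, n), (10, 31, 24, u), (10, 31, 25, y), (10, 31, 34, m), (10, 31, 37, c), (10, 31, 39, n), (33, 24, 6, n), (40, 16, 17, k), (40, 16, 3, b), (40, 17, 17, k), (40, 17, 3, b), (40, 29, 17, k), (40, 29, 3, b), (40, 5, 17, k), (40, 5, 3, b)}.
Projecting to E, F (16 duplicate(s) eliminated): {(17, 40), (24, 10), (25, 10), (3, 40), (34, 10), (37, 10), (39, 10), (6, 33)}

{(17, 40), (24, 10), (25, 10), (3, 40), (34, 10), (37, 10), (39, 10), (6, 33)}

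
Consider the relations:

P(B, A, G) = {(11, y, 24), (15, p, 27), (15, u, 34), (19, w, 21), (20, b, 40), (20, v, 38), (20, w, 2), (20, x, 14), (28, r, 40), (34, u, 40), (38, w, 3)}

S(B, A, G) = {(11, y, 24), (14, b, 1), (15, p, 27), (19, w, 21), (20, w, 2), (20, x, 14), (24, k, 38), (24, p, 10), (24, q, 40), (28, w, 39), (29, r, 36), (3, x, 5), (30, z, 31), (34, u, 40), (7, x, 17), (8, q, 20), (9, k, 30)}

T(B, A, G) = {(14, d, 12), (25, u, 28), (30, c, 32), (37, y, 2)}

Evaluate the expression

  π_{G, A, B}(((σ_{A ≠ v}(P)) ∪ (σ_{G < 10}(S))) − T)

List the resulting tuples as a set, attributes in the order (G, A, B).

Selection A ≠ v: {(11, y, 24), (15, p, 27), (15, u, 34), (19, w, 21), (20, b, 40), (20, w, 2), (20, x, 14), (28, r, 40), (34, u, 40), (38, w, 3)}
Selection G < 10: {(14, b, 1), (20, w, 2), (3, x, 5)}
Taking the union: {(11, y, 24), (14, b, 1), (15, p, 27), (15, u, 34), (19, w, 21), (20, b, 40), (20, w, 2), (20, x, 14), (28, r, 40), (3, x, 5), (34, u, 40), (38, w, 3)}
Taking the difference: {(11, y, 24), (14, b, 1), (15, p, 27), (15, u, 34), (19, w, 21), (20, b, 40), (20, w, 2), (20, x, 14), (28, r, 40), (3, x, 5), (34, u, 40), (38, w, 3)}
Projecting to G, A, B: {(1, b, 14), (14, x, 20), (2, w, 20), (21, w, 19), (24, y, 11), (27, p, 15), (3, w, 38), (34, u, 15), (40, b, 20), (40, r, 28), (40, u, 34), (5, x, 3)}

{(1, b, 14), (14, x, 20), (2, w, 20), (21, w, 19), (24, y, 11), (27, p, 15), (3, w, 38), (34, u, 15), (40, b, 20), (40, r, 28), (40, u, 34), (5, x, 3)}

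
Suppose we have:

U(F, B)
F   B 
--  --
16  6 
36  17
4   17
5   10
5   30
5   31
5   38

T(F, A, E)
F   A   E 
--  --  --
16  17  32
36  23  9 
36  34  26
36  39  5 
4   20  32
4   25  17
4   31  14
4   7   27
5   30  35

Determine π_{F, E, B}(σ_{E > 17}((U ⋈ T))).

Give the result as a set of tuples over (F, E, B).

{(16, 32, 6), (36, 26, 17), (4, 27, 17), (4, 32, 17), (5, 35, 10), (5, 35, 30), (5, 35, 31), (5, 35, 38)}

Joining U and T on F yields {(16, 6, 17, 32), (36, 17, 23, 9), (36, 17, 34, 26), (36, 17, 39, 5), (4, 17, 20, 32), (4, 17, 25, 17), (4, 17, 31, 14), (4, 17, 7, 27), (5, 10, 30, 35), (5, 30, 30, 35), (5, 31, 30, 35), (5, 38, 30, 35)}.
σ[E > 17]: keep tuples satisfying E > 17 → {(16, 6, 17, 32), (36, 17, 34, 26), (4, 17, 20, 32), (4, 17, 7, 27), (5, 10, 30, 35), (5, 30, 30, 35), (5, 31, 30, 35), (5, 38, 30, 35)}
π_{F, E, B} gives {(16, 32, 6), (36, 26, 17), (4, 27, 17), (4, 32, 17), (5, 35, 10), (5, 35, 30), (5, 35, 31), (5, 35, 38)}.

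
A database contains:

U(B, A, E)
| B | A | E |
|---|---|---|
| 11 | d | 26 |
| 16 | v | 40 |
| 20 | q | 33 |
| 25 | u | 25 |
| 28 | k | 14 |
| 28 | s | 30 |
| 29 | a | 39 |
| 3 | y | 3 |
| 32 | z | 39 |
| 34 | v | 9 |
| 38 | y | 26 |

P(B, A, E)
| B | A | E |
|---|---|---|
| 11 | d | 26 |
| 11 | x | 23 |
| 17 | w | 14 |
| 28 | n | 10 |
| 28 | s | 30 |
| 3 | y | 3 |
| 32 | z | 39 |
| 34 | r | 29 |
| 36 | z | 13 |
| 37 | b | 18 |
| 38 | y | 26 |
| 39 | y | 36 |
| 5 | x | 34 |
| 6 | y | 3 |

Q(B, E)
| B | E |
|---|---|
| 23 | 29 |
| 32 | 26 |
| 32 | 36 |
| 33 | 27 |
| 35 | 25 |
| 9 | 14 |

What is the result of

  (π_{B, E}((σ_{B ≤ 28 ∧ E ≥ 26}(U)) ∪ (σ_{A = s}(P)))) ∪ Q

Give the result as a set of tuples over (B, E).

{(11, 26), (16, 40), (20, 33), (23, 29), (28, 30), (32, 26), (32, 36), (33, 27), (35, 25), (9, 14)}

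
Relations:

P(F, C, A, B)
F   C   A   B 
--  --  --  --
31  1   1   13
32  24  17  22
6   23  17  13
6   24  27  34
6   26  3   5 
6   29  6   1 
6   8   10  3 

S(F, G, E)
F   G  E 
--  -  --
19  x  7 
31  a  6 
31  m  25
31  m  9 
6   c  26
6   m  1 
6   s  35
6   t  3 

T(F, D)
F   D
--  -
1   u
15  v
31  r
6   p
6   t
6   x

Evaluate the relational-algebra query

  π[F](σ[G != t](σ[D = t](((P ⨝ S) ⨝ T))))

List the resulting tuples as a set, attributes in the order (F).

Natural join on F: {(31, 1, 1, 13, a, 6), (31, 1, 1, 13, m, 25), (31, 1, 1, 13, m, 9), (6, 23, 17, 13, c, 26), (6, 23, 17, 13, m, 1), (6, 23, 17, 13, s, 35), (6, 23, 17, 13, t, 3), (6, 24, 27, 34, c, 26), (6, 24, 27, 34, m, 1), (6, 24, 27, 34, s, 35), (6, 24, 27, 34, t, 3), (6, 26, 3, 5, c, 26), (6, 26, 3, 5, m, 1), (6, 26, 3, 5, s, 35), (6, 26, 3, 5, t, 3), (6, 29, 6, 1, c, 26), (6, 29, 6, 1, m, 1), (6, 29, 6, 1, s, 35), (6, 29, 6, 1, t, 3), (6, 8, 10, 3, c, 26), (6, 8, 10, 3, m, 1), (6, 8, 10, 3, s, 35), (6, 8, 10, 3, t, 3)}
Natural join on F: {(31, 1, 1, 13, a, 6, r), (31, 1, 1, 13, m, 25, r), (31, 1, 1, 13, m, 9, r), (6, 23, 17, 13, c, 26, p), (6, 23, 17, 13, c, 26, t), (6, 23, 17, 13, c, 26, x), (6, 23, 17, 13, m, 1, p), (6, 23, 17, 13, m, 1, t), (6, 23, 17, 13, m, 1, x), (6, 23, 17, 13, s, 35, p), (6, 23, 17, 13, s, 35, t), (6, 23, 17, 13, s, 35, x), (6, 23, 17, 13, t, 3, p), (6, 23, 17, 13, t, 3, t), (6, 23, 17, 13, t, 3, x), (6, 24, 27, 34, c, 26, p), (6, 24, 27, 34, c, 26, t), (6, 24, 27, 34, c, 26, x), (6, 24, 27, 34, m, 1, p), (6, 24, 27, 34, m, 1, t), (6, 24, 27, 34, m, 1, x), (6, 24, 27, 34, s, 35, p), (6, 24, 27, 34, s, 35, t), (6, 24, 27, 34, s, 35, x), (6, 24, 27, 34, t, 3, p), (6, 24, 27, 34, t, 3, t), (6, 24, 27, 34, t, 3, x), (6, 26, 3, 5, c, 26, p), (6, 26, 3, 5, c, 26, t), (6, 26, 3, 5, c, 26, x), (6, 26, 3, 5, m, 1, p), (6, 26, 3, 5, m, 1, t), (6, 26, 3, 5, m, 1, x), (6, 26, 3, 5, s, 35, p), (6, 26, 3, 5, s, 35, t), (6, 26, 3, 5, s, 35, x), (6, 26, 3, 5, t, 3, p), (6, 26, 3, 5, t, 3, t), (6, 26, 3, 5, t, 3, x), (6, 29, 6, 1, c, 26, p), (6, 29, 6, 1, c, 26, t), (6, 29, 6, 1, c, 26, x), (6, 29, 6, 1, m, 1, p), (6, 29, 6, 1, m, 1, t), (6, 29, 6, 1, m, 1, x), (6, 29, 6, 1, s, 35, p), (6, 29, 6, 1, s, 35, t), (6, 29, 6, 1, s, 35, x), (6, 29, 6, 1, t, 3, p), (6, 29, 6, 1, t, 3, t), (6, 29, 6, 1, t, 3, x), (6, 8, 10, 3, c, 26, p), (6, 8, 10, 3, c, 26, t), (6, 8, 10, 3, c, 26, x), (6, 8, 10, 3, m, 1, p), (6, 8, 10, 3, m, 1, t), (6, 8, 10, 3, m, 1, x), (6, 8, 10, 3, s, 35, p), (6, 8, 10, 3, s, 35, t), (6, 8, 10, 3, s, 35, x), (6, 8, 10, 3, t, 3, p), (6, 8, 10, 3, t, 3, t), (6, 8, 10, 3, t, 3, x)}
σ[D = t]: keep tuples satisfying D = t → {(6, 23, 17, 13, c, 26, t), (6, 23, 17, 13, m, 1, t), (6, 23, 17, 13, s, 35, t), (6, 23, 17, 13, t, 3, t), (6, 24, 27, 34, c, 26, t), (6, 24, 27, 34, m, 1, t), (6, 24, 27, 34, s, 35, t), (6, 24, 27, 34, t, 3, t), (6, 26, 3, 5, c, 26, t), (6, 26, 3, 5, m, 1, t), (6, 26, 3, 5, s, 35, t), (6, 26, 3, 5, t, 3, t), (6, 29, 6, 1, c, 26, t), (6, 29, 6, 1, m, 1, t), (6, 29, 6, 1, s, 35, t), (6, 29, 6, 1, t, 3, t), (6, 8, 10, 3, c, 26, t), (6, 8, 10, 3, m, 1, t), (6, 8, 10, 3, s, 35, t), (6, 8, 10, 3, t, 3, t)}
σ[G != t]: keep tuples satisfying G != t → {(6, 23, 17, 13, c, 26, t), (6, 23, 17, 13, m, 1, t), (6, 23, 17, 13, s, 35, t), (6, 24, 27, 34, c, 26, t), (6, 24, 27, 34, m, 1, t), (6, 24, 27, 34, s, 35, t), (6, 26, 3, 5, c, 26, t), (6, 26, 3, 5, m, 1, t), (6, 26, 3, 5, s, 35, t), (6, 29, 6, 1, c, 26, t), (6, 29, 6, 1, m, 1, t), (6, 29, 6, 1, s, 35, t), (6, 8, 10, 3, c, 26, t), (6, 8, 10, 3, m, 1, t), (6, 8, 10, 3, s, 35, t)}
Keep only column(s) F (14 duplicate(s) eliminated): {6}

{6}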